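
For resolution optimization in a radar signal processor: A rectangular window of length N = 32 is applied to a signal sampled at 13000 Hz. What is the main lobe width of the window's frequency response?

For a rectangular window of length N,
the main lobe width in frequency is 2*f_s/N.
= 2*13000/32 = 1625/2 Hz
This determines the minimum frequency separation for resolving two sinusoids.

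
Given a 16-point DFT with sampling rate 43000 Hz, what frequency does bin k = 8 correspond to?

The frequency of DFT bin k is: f_k = k * f_s / N
f_8 = 8 * 43000 / 16 = 21500 Hz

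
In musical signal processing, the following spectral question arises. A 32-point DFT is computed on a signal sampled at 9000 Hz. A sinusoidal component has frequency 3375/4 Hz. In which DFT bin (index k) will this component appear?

DFT frequency resolution = f_s/N = 9000/32 = 1125/4 Hz
Bin index k = f_signal / resolution = 3375/4 / 1125/4 = 3
The signal frequency 3375/4 Hz falls in DFT bin k = 3.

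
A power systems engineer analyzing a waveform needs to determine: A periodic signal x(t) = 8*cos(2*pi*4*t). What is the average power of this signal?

Average power of A*cos(wt) is A^2/2.
P = 8^2 / 2 = 64/2 = 32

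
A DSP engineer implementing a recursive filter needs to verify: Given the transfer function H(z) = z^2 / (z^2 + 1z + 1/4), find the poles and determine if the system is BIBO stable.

Poles are roots of the denominator: z^2 + 1z + 1/4 = 0.
Quadratic formula: z = [-(1) +/- sqrt((1)^2 - 4*(1/4))] / 2
Discriminant = 1 - 1 = 0; sqrt = 0.
z = (-1 +/- 0) / 2 = -1/2 (repeated root).
|p1| = 1/2, |p2| = 1/2.
For BIBO stability, all poles must lie inside the unit circle (|p| < 1).
System is STABLE since both |p| < 1.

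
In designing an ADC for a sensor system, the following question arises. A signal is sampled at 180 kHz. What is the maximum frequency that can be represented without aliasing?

The maximum frequency that can be represented without aliasing
is the Nyquist frequency: f_max = f_s / 2 = 180 kHz / 2 = 90 kHz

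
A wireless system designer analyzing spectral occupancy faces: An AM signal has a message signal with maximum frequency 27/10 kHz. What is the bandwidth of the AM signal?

In AM (double-sideband), the bandwidth is twice the message frequency.
BW = 2 * f_m = 2 * 27/10 kHz = 27/5 kHz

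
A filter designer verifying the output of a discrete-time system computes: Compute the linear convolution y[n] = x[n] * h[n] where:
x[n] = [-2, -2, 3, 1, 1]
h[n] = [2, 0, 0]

y[n] = sum_k x[k]*h[n-k]. Output length = len(x) + len(h) - 1 = 5 + 3 - 1 = 7.
y[0] = -2*2 = -4
y[1] = -2*2 + -2*0 = -4
y[2] = 3*2 + -2*0 + -2*0 = 6
y[3] = 1*2 + 3*0 + -2*0 = 2
y[4] = 1*2 + 1*0 + 3*0 = 2
y[5] = 1*0 + 1*0 = 0
y[6] = 1*0 = 0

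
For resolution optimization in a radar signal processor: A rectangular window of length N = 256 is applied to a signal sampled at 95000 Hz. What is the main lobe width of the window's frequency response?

For a rectangular window of length N,
the main lobe width in frequency is 2*f_s/N.
= 2*95000/256 = 11875/16 Hz
This determines the minimum frequency separation for resolving two sinusoids.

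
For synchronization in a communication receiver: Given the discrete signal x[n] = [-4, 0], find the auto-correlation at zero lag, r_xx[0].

The auto-correlation at zero lag r_xx[0] equals the signal energy.
r_xx[0] = sum of x[n]^2 = (-4)^2 + 0^2
= 16 + 0 = 16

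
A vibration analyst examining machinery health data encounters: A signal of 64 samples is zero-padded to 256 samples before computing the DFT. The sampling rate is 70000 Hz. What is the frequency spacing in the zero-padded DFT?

Original DFT: N = 64, resolution = f_s/N = 70000/64 = 4375/4 Hz
Zero-padded DFT: N = 256, resolution = f_s/N = 70000/256 = 4375/16 Hz
Zero-padding interpolates the spectrum (finer frequency grid)
but does NOT improve the true spectral resolution (ability to resolve close frequencies).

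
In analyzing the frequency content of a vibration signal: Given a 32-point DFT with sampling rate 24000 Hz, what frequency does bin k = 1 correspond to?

The frequency of DFT bin k is: f_k = k * f_s / N
f_1 = 1 * 24000 / 32 = 750 Hz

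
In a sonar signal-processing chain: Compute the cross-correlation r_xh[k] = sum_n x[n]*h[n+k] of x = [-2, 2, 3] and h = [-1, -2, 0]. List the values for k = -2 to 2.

Both sequences indexed from 0 and zero outside their support.
Lags with overlap: k = -2 to 2.
  r_xh[-2] = x[2]*h[0] = -3
  r_xh[-1] = x[1]*h[0] + x[2]*h[1] = -8
  r_xh[0] = x[0]*h[0] + x[1]*h[1] + x[2]*h[2] = -2
  r_xh[1] = x[0]*h[1] + x[1]*h[2] = 4
  r_xh[2] = x[0]*h[2] = 0
r_xh = [-3, -8, -2, 4, 0] (for k = -2, ..., 2)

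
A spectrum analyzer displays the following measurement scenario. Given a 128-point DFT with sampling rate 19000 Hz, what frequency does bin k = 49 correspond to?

The frequency of DFT bin k is: f_k = k * f_s / N
f_49 = 49 * 19000 / 128 = 116375/16 Hz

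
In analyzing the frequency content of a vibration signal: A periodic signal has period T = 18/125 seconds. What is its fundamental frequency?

The fundamental frequency is the reciprocal of the period.
f = 1/T = 1/(18/125) = 125/18 Hz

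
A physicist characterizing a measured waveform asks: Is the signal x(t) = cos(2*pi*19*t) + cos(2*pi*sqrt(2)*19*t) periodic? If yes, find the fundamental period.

f1 = 19 Hz, f2 = 19*sqrt(2) Hz
Ratio f2/f1 = sqrt(2), which is irrational.
Since the frequency ratio is irrational, no common period exists.
The signal is not periodic.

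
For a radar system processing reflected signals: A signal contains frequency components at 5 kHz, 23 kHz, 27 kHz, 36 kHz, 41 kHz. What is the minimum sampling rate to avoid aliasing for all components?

The highest frequency component is f_max = 41 kHz.
Nyquist rate = 2 * f_max = 2 * 41 kHz = 82 kHz.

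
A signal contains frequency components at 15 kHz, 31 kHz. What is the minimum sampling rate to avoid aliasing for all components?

The highest frequency component is f_max = 31 kHz.
Nyquist rate = 2 * f_max = 2 * 31 kHz = 62 kHz.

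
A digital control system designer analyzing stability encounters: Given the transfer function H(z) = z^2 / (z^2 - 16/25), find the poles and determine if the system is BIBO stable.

Poles are roots of the denominator: z^2 - 16/25 = 0.
Quadratic formula: z = [-(0) +/- sqrt((0)^2 - 4*(-16/25))] / 2
Discriminant = 0 + 64/25 = 64/25; sqrt = 8/5.
z = (0 +/- 8/5) / 2 => z = 4/5 or z = -4/5.
|p1| = 4/5, |p2| = 4/5.
For BIBO stability, all poles must lie inside the unit circle (|p| < 1).
System is STABLE since both |p| < 1.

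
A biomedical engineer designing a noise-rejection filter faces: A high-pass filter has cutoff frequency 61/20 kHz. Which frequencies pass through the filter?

A high-pass filter passes all frequencies above the cutoff frequency 61/20 kHz and attenuates lower frequencies.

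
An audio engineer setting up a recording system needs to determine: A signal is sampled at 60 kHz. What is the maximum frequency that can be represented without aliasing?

The maximum frequency that can be represented without aliasing
is the Nyquist frequency: f_max = f_s / 2 = 60 kHz / 2 = 30 kHz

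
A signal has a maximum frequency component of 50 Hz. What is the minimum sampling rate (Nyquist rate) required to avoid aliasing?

By the Nyquist-Shannon sampling theorem,
the minimum sampling rate (Nyquist rate) must be at least 2 * f_max.
Nyquist rate = 2 * 50 Hz = 100 Hz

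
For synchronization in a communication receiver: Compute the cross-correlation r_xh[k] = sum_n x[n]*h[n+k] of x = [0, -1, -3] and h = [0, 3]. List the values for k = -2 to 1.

Both sequences indexed from 0 and zero outside their support.
Lags with overlap: k = -2 to 1.
  r_xh[-2] = x[2]*h[0] = 0
  r_xh[-1] = x[1]*h[0] + x[2]*h[1] = -9
  r_xh[0] = x[0]*h[0] + x[1]*h[1] = -3
  r_xh[1] = x[0]*h[1] = 0
r_xh = [0, -9, -3, 0] (for k = -2, ..., 1)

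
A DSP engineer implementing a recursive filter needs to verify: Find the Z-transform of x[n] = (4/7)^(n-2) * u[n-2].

Time-shifting property: if X(z) = Z{x[n]}, then Z{x[n-d]} = z^(-d) * X(z)
X(z) = z/(z - 4/7) for x[n] = (4/7)^n * u[n]
Z{x[n-2]} = z^(-2) * z/(z - 4/7) = z^(-1)/(z - 4/7)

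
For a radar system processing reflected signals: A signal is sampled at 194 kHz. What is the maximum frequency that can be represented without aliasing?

The maximum frequency that can be represented without aliasing
is the Nyquist frequency: f_max = f_s / 2 = 194 kHz / 2 = 97 kHz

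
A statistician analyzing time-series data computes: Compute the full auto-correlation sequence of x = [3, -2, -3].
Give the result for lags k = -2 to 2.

r_xx[k] = sum_m x[m]*x[m+k], indexed from 0, for k = -2 to 2:
  r_xx[-2] = x[2]*x[0] = -9
  r_xx[-1] = x[1]*x[0] + x[2]*x[1] = 0
  r_xx[0] = x[0]*x[0] + x[1]*x[1] + x[2]*x[2] = 22
  r_xx[1] = x[0]*x[1] + x[1]*x[2] = 0
  r_xx[2] = x[0]*x[2] = -9
r_xx = [-9, 0, 22, 0, -9]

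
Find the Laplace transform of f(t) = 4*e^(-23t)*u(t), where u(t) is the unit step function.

Standard Laplace transform pair:
e^(-at)*u(t) <-> 1/(s+a)
With a = 23: L{4*e^(-23t)*u(t)} = 4/(s+23), ROC: Re(s) > -23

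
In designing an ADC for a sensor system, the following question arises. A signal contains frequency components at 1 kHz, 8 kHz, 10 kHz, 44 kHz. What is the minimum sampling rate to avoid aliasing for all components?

The highest frequency component is f_max = 44 kHz.
Nyquist rate = 2 * f_max = 2 * 44 kHz = 88 kHz.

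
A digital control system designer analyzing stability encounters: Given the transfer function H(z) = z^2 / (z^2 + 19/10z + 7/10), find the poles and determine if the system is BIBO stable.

Poles are roots of the denominator: z^2 + 19/10z + 7/10 = 0.
Quadratic formula: z = [-(19/10) +/- sqrt((19/10)^2 - 4*(7/10))] / 2
Discriminant = 361/100 - 14/5 = 81/100; sqrt = 9/10.
z = (-19/10 +/- 9/10) / 2 => z = -1/2 or z = -7/5.
|p1| = 7/5, |p2| = 1/2.
For BIBO stability, all poles must lie inside the unit circle (|p| < 1).
System is UNSTABLE since at least one |p| >= 1.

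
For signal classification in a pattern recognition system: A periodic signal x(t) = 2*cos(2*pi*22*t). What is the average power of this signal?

Average power of A*cos(wt) is A^2/2.
P = 2^2 / 2 = 4/2 = 2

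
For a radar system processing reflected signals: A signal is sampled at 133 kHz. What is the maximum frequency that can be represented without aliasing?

The maximum frequency that can be represented without aliasing
is the Nyquist frequency: f_max = f_s / 2 = 133 kHz / 2 = 133/2 kHz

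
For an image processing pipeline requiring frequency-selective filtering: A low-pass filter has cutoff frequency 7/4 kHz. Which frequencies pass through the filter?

A low-pass filter passes all frequencies below the cutoff frequency 7/4 kHz and attenuates higher frequencies.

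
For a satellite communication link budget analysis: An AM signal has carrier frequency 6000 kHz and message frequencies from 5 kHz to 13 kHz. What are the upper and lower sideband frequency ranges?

Upper sideband (USB) = fc + [fm_low, fm_high] = 6000 + [5, 13] = [6005, 6013] kHz
Lower sideband (LSB) = fc - [fm_high, fm_low] = 6000 - [13, 5] = [5987, 5995] kHz
Total occupied spectrum: 5987 kHz to 6013 kHz (plus carrier at 6000 kHz)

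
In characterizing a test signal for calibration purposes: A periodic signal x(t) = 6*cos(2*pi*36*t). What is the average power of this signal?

Average power of A*cos(wt) is A^2/2.
P = 6^2 / 2 = 36/2 = 18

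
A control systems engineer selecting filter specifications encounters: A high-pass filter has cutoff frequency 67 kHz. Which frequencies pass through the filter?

A high-pass filter passes all frequencies above the cutoff frequency 67 kHz and attenuates lower frequencies.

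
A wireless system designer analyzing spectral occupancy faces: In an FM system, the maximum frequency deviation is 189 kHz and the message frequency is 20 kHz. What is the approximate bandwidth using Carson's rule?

Carson's rule: BW = 2*(delta_f + f_m)
= 2*(189 + 20) kHz = 418 kHz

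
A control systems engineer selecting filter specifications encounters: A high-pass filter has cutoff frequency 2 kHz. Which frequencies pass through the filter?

A high-pass filter passes all frequencies above the cutoff frequency 2 kHz and attenuates lower frequencies.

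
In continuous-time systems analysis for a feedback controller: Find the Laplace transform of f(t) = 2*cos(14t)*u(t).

Standard pair: cos(wt)*u(t) <-> s/(s^2+w^2)
With w = 14: L{2*cos(14t)*u(t)} = 2s/(s^2+196)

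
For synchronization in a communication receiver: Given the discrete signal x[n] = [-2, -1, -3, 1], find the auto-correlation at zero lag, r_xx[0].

The auto-correlation at zero lag r_xx[0] equals the signal energy.
r_xx[0] = sum of x[n]^2 = (-2)^2 + (-1)^2 + (-3)^2 + 1^2
= 4 + 1 + 9 + 1 = 15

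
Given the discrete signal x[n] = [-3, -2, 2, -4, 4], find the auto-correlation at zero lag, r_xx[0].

The auto-correlation at zero lag r_xx[0] equals the signal energy.
r_xx[0] = sum of x[n]^2 = (-3)^2 + (-2)^2 + 2^2 + (-4)^2 + 4^2
= 9 + 4 + 4 + 16 + 16 = 49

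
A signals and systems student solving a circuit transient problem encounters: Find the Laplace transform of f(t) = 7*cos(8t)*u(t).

Standard pair: cos(wt)*u(t) <-> s/(s^2+w^2)
With w = 8: L{7*cos(8t)*u(t)} = 7s/(s^2+64)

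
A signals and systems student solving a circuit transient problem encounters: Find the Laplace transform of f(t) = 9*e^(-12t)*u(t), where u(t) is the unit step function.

Standard Laplace transform pair:
e^(-at)*u(t) <-> 1/(s+a)
With a = 12: L{9*e^(-12t)*u(t)} = 9/(s+12), ROC: Re(s) > -12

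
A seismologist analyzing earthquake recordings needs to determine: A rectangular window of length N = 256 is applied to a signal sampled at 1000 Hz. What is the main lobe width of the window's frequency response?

For a rectangular window of length N,
the main lobe width in frequency is 2*f_s/N.
= 2*1000/256 = 125/16 Hz
This determines the minimum frequency separation for resolving two sinusoids.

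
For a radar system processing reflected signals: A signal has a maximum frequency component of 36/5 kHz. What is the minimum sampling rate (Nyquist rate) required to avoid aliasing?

By the Nyquist-Shannon sampling theorem,
the minimum sampling rate (Nyquist rate) must be at least 2 * f_max.
Nyquist rate = 2 * 36/5 kHz = 72/5 kHz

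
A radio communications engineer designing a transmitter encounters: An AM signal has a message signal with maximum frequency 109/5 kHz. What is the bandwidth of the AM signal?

In AM (double-sideband), the bandwidth is twice the message frequency.
BW = 2 * f_m = 2 * 109/5 kHz = 218/5 kHz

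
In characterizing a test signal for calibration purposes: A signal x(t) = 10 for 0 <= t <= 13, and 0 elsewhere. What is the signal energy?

Energy = integral of |x(t)|^2 dt over the signal duration
= 10^2 * 13 = 100 * 13 = 1300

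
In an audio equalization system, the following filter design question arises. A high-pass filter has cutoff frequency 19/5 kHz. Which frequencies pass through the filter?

A high-pass filter passes all frequencies above the cutoff frequency 19/5 kHz and attenuates lower frequencies.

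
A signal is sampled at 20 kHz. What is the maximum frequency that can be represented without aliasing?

The maximum frequency that can be represented without aliasing
is the Nyquist frequency: f_max = f_s / 2 = 20 kHz / 2 = 10 kHz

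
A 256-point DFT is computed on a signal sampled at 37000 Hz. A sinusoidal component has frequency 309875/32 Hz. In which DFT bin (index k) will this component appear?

DFT frequency resolution = f_s/N = 37000/256 = 4625/32 Hz
Bin index k = f_signal / resolution = 309875/32 / 4625/32 = 67
The signal frequency 309875/32 Hz falls in DFT bin k = 67.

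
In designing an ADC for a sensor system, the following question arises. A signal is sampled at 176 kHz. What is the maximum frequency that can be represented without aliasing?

The maximum frequency that can be represented without aliasing
is the Nyquist frequency: f_max = f_s / 2 = 176 kHz / 2 = 88 kHz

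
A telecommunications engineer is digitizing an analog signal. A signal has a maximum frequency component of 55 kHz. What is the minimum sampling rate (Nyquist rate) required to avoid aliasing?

By the Nyquist-Shannon sampling theorem,
the minimum sampling rate (Nyquist rate) must be at least 2 * f_max.
Nyquist rate = 2 * 55 kHz = 110 kHz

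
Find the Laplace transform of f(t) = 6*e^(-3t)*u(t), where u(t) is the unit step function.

Standard Laplace transform pair:
e^(-at)*u(t) <-> 1/(s+a)
With a = 3: L{6*e^(-3t)*u(t)} = 6/(s+3), ROC: Re(s) > -3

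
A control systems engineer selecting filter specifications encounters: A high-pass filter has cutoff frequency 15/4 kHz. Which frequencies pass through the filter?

A high-pass filter passes all frequencies above the cutoff frequency 15/4 kHz and attenuates lower frequencies.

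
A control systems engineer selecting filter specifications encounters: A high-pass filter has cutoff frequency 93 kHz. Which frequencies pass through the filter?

A high-pass filter passes all frequencies above the cutoff frequency 93 kHz and attenuates lower frequencies.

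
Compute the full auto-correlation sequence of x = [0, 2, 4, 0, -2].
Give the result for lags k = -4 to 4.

r_xx[k] = sum_m x[m]*x[m+k], indexed from 0, for k = -4 to 4:
  r_xx[-4] = x[4]*x[0] = 0
  r_xx[-3] = x[3]*x[0] + x[4]*x[1] = -4
  r_xx[-2] = x[2]*x[0] + x[3]*x[1] + x[4]*x[2] = -8
  r_xx[-1] = x[1]*x[0] + x[2]*x[1] + x[3]*x[2] + x[4]*x[3] = 8
  r_xx[0] = x[0]*x[0] + x[1]*x[1] + x[2]*x[2] + x[3]*x[3] + x[4]*x[4] = 24
  r_xx[1] = x[0]*x[1] + x[1]*x[2] + x[2]*x[3] + x[3]*x[4] = 8
  r_xx[2] = x[0]*x[2] + x[1]*x[3] + x[2]*x[4] = -8
  r_xx[3] = x[0]*x[3] + x[1]*x[4] = -4
  r_xx[4] = x[0]*x[4] = 0
r_xx = [0, -4, -8, 8, 24, 8, -8, -4, 0]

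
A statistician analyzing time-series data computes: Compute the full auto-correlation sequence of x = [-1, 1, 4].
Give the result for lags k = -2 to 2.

r_xx[k] = sum_m x[m]*x[m+k], indexed from 0, for k = -2 to 2:
  r_xx[-2] = x[2]*x[0] = -4
  r_xx[-1] = x[1]*x[0] + x[2]*x[1] = 3
  r_xx[0] = x[0]*x[0] + x[1]*x[1] + x[2]*x[2] = 18
  r_xx[1] = x[0]*x[1] + x[1]*x[2] = 3
  r_xx[2] = x[0]*x[2] = -4
r_xx = [-4, 3, 18, 3, -4]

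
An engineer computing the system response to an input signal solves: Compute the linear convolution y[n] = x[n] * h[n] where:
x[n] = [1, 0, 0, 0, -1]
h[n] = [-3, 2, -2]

y[n] = sum_k x[k]*h[n-k]. Output length = len(x) + len(h) - 1 = 5 + 3 - 1 = 7.
y[0] = 1*-3 = -3
y[1] = 0*-3 + 1*2 = 2
y[2] = 0*-3 + 0*2 + 1*-2 = -2
y[3] = 0*-3 + 0*2 + 0*-2 = 0
y[4] = -1*-3 + 0*2 + 0*-2 = 3
y[5] = -1*2 + 0*-2 = -2
y[6] = -1*-2 = 2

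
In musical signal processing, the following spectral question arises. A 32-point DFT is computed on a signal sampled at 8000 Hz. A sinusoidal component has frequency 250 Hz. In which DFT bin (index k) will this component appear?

DFT frequency resolution = f_s/N = 8000/32 = 250 Hz
Bin index k = f_signal / resolution = 250 / 250 = 1
The signal frequency 250 Hz falls in DFT bin k = 1.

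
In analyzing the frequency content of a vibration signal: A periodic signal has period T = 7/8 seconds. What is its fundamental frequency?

The fundamental frequency is the reciprocal of the period.
f = 1/T = 1/(7/8) = 8/7 Hz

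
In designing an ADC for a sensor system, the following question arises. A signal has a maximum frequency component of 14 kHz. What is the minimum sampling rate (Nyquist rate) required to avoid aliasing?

By the Nyquist-Shannon sampling theorem,
the minimum sampling rate (Nyquist rate) must be at least 2 * f_max.
Nyquist rate = 2 * 14 kHz = 28 kHz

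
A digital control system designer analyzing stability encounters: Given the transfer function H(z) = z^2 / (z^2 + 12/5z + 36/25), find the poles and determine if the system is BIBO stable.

Poles are roots of the denominator: z^2 + 12/5z + 36/25 = 0.
Quadratic formula: z = [-(12/5) +/- sqrt((12/5)^2 - 4*(36/25))] / 2
Discriminant = 144/25 - 144/25 = 0; sqrt = 0.
z = (-12/5 +/- 0) / 2 = -6/5 (repeated root).
|p1| = 6/5, |p2| = 6/5.
For BIBO stability, all poles must lie inside the unit circle (|p| < 1).
System is UNSTABLE since at least one |p| >= 1.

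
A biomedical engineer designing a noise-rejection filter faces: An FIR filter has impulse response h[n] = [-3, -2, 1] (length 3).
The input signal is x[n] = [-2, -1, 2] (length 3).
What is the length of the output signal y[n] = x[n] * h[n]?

For linear convolution, the output length is:
len(y) = len(x) + len(h) - 1 = 3 + 3 - 1 = 5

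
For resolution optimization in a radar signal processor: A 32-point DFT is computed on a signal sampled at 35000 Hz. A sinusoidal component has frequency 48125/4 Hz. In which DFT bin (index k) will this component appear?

DFT frequency resolution = f_s/N = 35000/32 = 4375/4 Hz
Bin index k = f_signal / resolution = 48125/4 / 4375/4 = 11
The signal frequency 48125/4 Hz falls in DFT bin k = 11.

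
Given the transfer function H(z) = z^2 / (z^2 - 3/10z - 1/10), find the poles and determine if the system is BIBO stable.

Poles are roots of the denominator: z^2 - 3/10z - 1/10 = 0.
Quadratic formula: z = [-(-3/10) +/- sqrt((-3/10)^2 - 4*(-1/10))] / 2
Discriminant = 9/100 + 2/5 = 49/100; sqrt = 7/10.
z = (3/10 +/- 7/10) / 2 => z = 1/2 or z = -1/5.
|p1| = 1/5, |p2| = 1/2.
For BIBO stability, all poles must lie inside the unit circle (|p| < 1).
System is STABLE since both |p| < 1.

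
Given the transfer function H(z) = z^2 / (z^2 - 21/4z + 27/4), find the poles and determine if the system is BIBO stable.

Poles are roots of the denominator: z^2 - 21/4z + 27/4 = 0.
Quadratic formula: z = [-(-21/4) +/- sqrt((-21/4)^2 - 4*(27/4))] / 2
Discriminant = 441/16 - 27 = 9/16; sqrt = 3/4.
z = (21/4 +/- 3/4) / 2 => z = 3 or z = 9/4.
|p1| = 9/4, |p2| = 3.
For BIBO stability, all poles must lie inside the unit circle (|p| < 1).
System is UNSTABLE since at least one |p| >= 1.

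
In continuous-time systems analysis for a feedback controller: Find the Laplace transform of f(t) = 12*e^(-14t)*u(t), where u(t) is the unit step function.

Standard Laplace transform pair:
e^(-at)*u(t) <-> 1/(s+a)
With a = 14: L{12*e^(-14t)*u(t)} = 12/(s+14), ROC: Re(s) > -14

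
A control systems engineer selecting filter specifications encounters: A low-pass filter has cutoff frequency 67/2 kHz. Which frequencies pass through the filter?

A low-pass filter passes all frequencies below the cutoff frequency 67/2 kHz and attenuates higher frequencies.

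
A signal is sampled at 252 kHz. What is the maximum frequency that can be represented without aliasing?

The maximum frequency that can be represented without aliasing
is the Nyquist frequency: f_max = f_s / 2 = 252 kHz / 2 = 126 kHz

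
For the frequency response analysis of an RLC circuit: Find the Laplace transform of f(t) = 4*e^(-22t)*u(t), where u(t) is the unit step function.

Standard Laplace transform pair:
e^(-at)*u(t) <-> 1/(s+a)
With a = 22: L{4*e^(-22t)*u(t)} = 4/(s+22), ROC: Re(s) > -22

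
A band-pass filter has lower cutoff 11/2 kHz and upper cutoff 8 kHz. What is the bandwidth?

Bandwidth = f_high - f_low
= 8 kHz - 11/2 kHz = 5/2 kHz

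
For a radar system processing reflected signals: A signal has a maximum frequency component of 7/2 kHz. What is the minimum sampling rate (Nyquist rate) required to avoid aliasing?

By the Nyquist-Shannon sampling theorem,
the minimum sampling rate (Nyquist rate) must be at least 2 * f_max.
Nyquist rate = 2 * 7/2 kHz = 7 kHz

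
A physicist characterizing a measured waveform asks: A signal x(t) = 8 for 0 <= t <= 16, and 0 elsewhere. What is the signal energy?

Energy = integral of |x(t)|^2 dt over the signal duration
= 8^2 * 16 = 64 * 16 = 1024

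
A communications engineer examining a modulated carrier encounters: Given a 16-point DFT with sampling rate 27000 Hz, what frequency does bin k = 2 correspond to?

The frequency of DFT bin k is: f_k = k * f_s / N
f_2 = 2 * 27000 / 16 = 3375 Hz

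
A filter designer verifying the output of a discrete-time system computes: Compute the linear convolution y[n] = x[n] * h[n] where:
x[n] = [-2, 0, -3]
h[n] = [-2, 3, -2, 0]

y[n] = sum_k x[k]*h[n-k]. Output length = len(x) + len(h) - 1 = 3 + 4 - 1 = 6.
y[0] = -2*-2 = 4
y[1] = 0*-2 + -2*3 = -6
y[2] = -3*-2 + 0*3 + -2*-2 = 10
y[3] = -3*3 + 0*-2 + -2*0 = -9
y[4] = -3*-2 + 0*0 = 6
y[5] = -3*0 = 0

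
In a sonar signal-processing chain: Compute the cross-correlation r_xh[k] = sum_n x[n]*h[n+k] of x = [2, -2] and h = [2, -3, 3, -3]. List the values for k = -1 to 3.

Both sequences indexed from 0 and zero outside their support.
Lags with overlap: k = -1 to 3.
  r_xh[-1] = x[1]*h[0] = -4
  r_xh[0] = x[0]*h[0] + x[1]*h[1] = 10
  r_xh[1] = x[0]*h[1] + x[1]*h[2] = -12
  r_xh[2] = x[0]*h[2] + x[1]*h[3] = 12
  r_xh[3] = x[0]*h[3] = -6
r_xh = [-4, 10, -12, 12, -6] (for k = -1, ..., 3)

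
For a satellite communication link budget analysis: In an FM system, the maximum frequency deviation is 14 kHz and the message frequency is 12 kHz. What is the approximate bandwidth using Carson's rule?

Carson's rule: BW = 2*(delta_f + f_m)
= 2*(14 + 12) kHz = 52 kHz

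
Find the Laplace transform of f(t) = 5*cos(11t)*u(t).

Standard pair: cos(wt)*u(t) <-> s/(s^2+w^2)
With w = 11: L{5*cos(11t)*u(t)} = 5s/(s^2+121)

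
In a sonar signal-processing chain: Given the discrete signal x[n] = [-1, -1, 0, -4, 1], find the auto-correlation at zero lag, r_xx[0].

The auto-correlation at zero lag r_xx[0] equals the signal energy.
r_xx[0] = sum of x[n]^2 = (-1)^2 + (-1)^2 + 0^2 + (-4)^2 + 1^2
= 1 + 1 + 0 + 16 + 1 = 19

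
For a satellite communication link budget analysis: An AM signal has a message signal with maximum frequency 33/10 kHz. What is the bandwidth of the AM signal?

In AM (double-sideband), the bandwidth is twice the message frequency.
BW = 2 * f_m = 2 * 33/10 kHz = 33/5 kHz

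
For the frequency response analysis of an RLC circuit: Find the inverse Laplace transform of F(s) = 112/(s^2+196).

Standard pair: w/(s^2+w^2) <-> sin(wt)*u(t)
Recognize w^2 = 196, so w = 14; numerator 112 = 8*14.
f(t) = 8*sin(14t)*u(t)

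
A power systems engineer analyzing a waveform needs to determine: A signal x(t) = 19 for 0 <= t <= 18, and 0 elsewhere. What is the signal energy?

Energy = integral of |x(t)|^2 dt over the signal duration
= 19^2 * 18 = 361 * 18 = 6498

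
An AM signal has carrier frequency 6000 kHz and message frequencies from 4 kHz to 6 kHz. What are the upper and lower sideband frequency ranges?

Upper sideband (USB) = fc + [fm_low, fm_high] = 6000 + [4, 6] = [6004, 6006] kHz
Lower sideband (LSB) = fc - [fm_high, fm_low] = 6000 - [6, 4] = [5994, 5996] kHz
Total occupied spectrum: 5994 kHz to 6006 kHz (plus carrier at 6000 kHz)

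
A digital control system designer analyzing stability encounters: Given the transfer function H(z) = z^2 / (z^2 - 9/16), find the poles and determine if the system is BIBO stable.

Poles are roots of the denominator: z^2 - 9/16 = 0.
Quadratic formula: z = [-(0) +/- sqrt((0)^2 - 4*(-9/16))] / 2
Discriminant = 0 + 9/4 = 9/4; sqrt = 3/2.
z = (0 +/- 3/2) / 2 => z = 3/4 or z = -3/4.
|p1| = 3/4, |p2| = 3/4.
For BIBO stability, all poles must lie inside the unit circle (|p| < 1).
System is STABLE since both |p| < 1.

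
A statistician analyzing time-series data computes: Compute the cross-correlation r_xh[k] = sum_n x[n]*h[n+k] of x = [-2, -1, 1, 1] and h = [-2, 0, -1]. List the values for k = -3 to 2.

Both sequences indexed from 0 and zero outside their support.
Lags with overlap: k = -3 to 2.
  r_xh[-3] = x[3]*h[0] = -2
  r_xh[-2] = x[2]*h[0] + x[3]*h[1] = -2
  r_xh[-1] = x[1]*h[0] + x[2]*h[1] + x[3]*h[2] = 1
  r_xh[0] = x[0]*h[0] + x[1]*h[1] + x[2]*h[2] = 3
  r_xh[1] = x[0]*h[1] + x[1]*h[2] = 1
  r_xh[2] = x[0]*h[2] = 2
r_xh = [-2, -2, 1, 3, 1, 2] (for k = -3, ..., 2)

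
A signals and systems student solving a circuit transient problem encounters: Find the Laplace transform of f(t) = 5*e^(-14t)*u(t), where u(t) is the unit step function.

Standard Laplace transform pair:
e^(-at)*u(t) <-> 1/(s+a)
With a = 14: L{5*e^(-14t)*u(t)} = 5/(s+14), ROC: Re(s) > -14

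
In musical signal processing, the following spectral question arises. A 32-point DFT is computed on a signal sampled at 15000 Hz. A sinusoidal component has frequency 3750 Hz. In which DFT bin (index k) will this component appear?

DFT frequency resolution = f_s/N = 15000/32 = 1875/4 Hz
Bin index k = f_signal / resolution = 3750 / 1875/4 = 8
The signal frequency 3750 Hz falls in DFT bin k = 8.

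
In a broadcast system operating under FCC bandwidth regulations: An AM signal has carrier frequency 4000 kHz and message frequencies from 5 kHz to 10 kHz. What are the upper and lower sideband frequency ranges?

Upper sideband (USB) = fc + [fm_low, fm_high] = 4000 + [5, 10] = [4005, 4010] kHz
Lower sideband (LSB) = fc - [fm_high, fm_low] = 4000 - [10, 5] = [3990, 3995] kHz
Total occupied spectrum: 3990 kHz to 4010 kHz (plus carrier at 4000 kHz)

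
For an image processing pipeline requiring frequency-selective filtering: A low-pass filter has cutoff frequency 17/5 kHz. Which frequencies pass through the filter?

A low-pass filter passes all frequencies below the cutoff frequency 17/5 kHz and attenuates higher frequencies.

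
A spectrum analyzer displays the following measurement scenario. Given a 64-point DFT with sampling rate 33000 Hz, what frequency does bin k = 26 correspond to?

The frequency of DFT bin k is: f_k = k * f_s / N
f_26 = 26 * 33000 / 64 = 53625/4 Hz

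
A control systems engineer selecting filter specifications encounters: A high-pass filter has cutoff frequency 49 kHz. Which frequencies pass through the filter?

A high-pass filter passes all frequencies above the cutoff frequency 49 kHz and attenuates lower frequencies.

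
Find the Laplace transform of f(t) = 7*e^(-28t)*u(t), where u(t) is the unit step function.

Standard Laplace transform pair:
e^(-at)*u(t) <-> 1/(s+a)
With a = 28: L{7*e^(-28t)*u(t)} = 7/(s+28), ROC: Re(s) > -28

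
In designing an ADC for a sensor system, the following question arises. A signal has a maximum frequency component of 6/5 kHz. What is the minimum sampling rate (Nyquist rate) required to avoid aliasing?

By the Nyquist-Shannon sampling theorem,
the minimum sampling rate (Nyquist rate) must be at least 2 * f_max.
Nyquist rate = 2 * 6/5 kHz = 12/5 kHz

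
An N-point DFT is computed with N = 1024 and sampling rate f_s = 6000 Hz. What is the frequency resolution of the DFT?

DFT frequency resolution = f_s / N
= 6000 / 1024 = 375/64 Hz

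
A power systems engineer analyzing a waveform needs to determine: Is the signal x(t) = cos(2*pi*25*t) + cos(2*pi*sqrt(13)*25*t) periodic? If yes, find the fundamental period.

f1 = 25 Hz, f2 = 25*sqrt(13) Hz
Ratio f2/f1 = sqrt(13), which is irrational.
Since the frequency ratio is irrational, no common period exists.
The signal is not periodic.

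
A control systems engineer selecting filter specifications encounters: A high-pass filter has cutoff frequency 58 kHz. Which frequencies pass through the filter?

A high-pass filter passes all frequencies above the cutoff frequency 58 kHz and attenuates lower frequencies.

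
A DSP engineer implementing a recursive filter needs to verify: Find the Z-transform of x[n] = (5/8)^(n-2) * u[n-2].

Time-shifting property: if X(z) = Z{x[n]}, then Z{x[n-d]} = z^(-d) * X(z)
X(z) = z/(z - 5/8) for x[n] = (5/8)^n * u[n]
Z{x[n-2]} = z^(-2) * z/(z - 5/8) = z^(-1)/(z - 5/8)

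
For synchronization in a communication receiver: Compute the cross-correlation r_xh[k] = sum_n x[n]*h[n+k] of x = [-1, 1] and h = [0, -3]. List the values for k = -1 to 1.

Both sequences indexed from 0 and zero outside their support.
Lags with overlap: k = -1 to 1.
  r_xh[-1] = x[1]*h[0] = 0
  r_xh[0] = x[0]*h[0] + x[1]*h[1] = -3
  r_xh[1] = x[0]*h[1] = 3
r_xh = [0, -3, 3] (for k = -1, ..., 1)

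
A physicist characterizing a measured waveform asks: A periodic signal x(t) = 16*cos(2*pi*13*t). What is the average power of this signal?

Average power of A*cos(wt) is A^2/2.
P = 16^2 / 2 = 256/2 = 128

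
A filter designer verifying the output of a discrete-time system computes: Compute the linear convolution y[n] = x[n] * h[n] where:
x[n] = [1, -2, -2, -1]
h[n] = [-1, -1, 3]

y[n] = sum_k x[k]*h[n-k]. Output length = len(x) + len(h) - 1 = 4 + 3 - 1 = 6.
y[0] = 1*-1 = -1
y[1] = -2*-1 + 1*-1 = 1
y[2] = -2*-1 + -2*-1 + 1*3 = 7
y[3] = -1*-1 + -2*-1 + -2*3 = -3
y[4] = -1*-1 + -2*3 = -5
y[5] = -1*3 = -3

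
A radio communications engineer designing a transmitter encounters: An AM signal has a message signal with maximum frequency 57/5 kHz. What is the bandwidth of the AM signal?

In AM (double-sideband), the bandwidth is twice the message frequency.
BW = 2 * f_m = 2 * 57/5 kHz = 114/5 kHz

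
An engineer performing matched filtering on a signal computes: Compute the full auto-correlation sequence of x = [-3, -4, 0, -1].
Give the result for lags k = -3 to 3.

r_xx[k] = sum_m x[m]*x[m+k], indexed from 0, for k = -3 to 3:
  r_xx[-3] = x[3]*x[0] = 3
  r_xx[-2] = x[2]*x[0] + x[3]*x[1] = 4
  r_xx[-1] = x[1]*x[0] + x[2]*x[1] + x[3]*x[2] = 12
  r_xx[0] = x[0]*x[0] + x[1]*x[1] + x[2]*x[2] + x[3]*x[3] = 26
  r_xx[1] = x[0]*x[1] + x[1]*x[2] + x[2]*x[3] = 12
  r_xx[2] = x[0]*x[2] + x[1]*x[3] = 4
  r_xx[3] = x[0]*x[3] = 3
r_xx = [3, 4, 12, 26, 12, 4, 3]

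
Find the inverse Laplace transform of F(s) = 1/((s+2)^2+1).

Standard pair: w/((s+a)^2+w^2) <-> e^(-at)*sin(wt)*u(t)
With a=2, w=1: f(t) = e^(-2t)*sin(t)*u(t)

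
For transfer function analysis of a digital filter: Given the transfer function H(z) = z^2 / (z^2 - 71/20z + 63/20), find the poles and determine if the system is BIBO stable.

Poles are roots of the denominator: z^2 - 71/20z + 63/20 = 0.
Quadratic formula: z = [-(-71/20) +/- sqrt((-71/20)^2 - 4*(63/20))] / 2
Discriminant = 5041/400 - 63/5 = 1/400; sqrt = 1/20.
z = (71/20 +/- 1/20) / 2 => z = 9/5 or z = 7/4.
|p1| = 9/5, |p2| = 7/4.
For BIBO stability, all poles must lie inside the unit circle (|p| < 1).
System is UNSTABLE since at least one |p| >= 1.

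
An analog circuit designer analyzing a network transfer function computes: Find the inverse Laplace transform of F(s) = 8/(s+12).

Standard pair: k/(s+a) <-> k*e^(-at)*u(t)
With k=8, a=12: f(t) = 8*e^(-12t)*u(t)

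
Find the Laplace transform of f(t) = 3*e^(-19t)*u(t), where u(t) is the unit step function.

Standard Laplace transform pair:
e^(-at)*u(t) <-> 1/(s+a)
With a = 19: L{3*e^(-19t)*u(t)} = 3/(s+19), ROC: Re(s) > -19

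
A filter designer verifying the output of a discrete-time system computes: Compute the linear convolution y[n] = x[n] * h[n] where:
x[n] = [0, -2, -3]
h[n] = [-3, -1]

y[n] = sum_k x[k]*h[n-k]. Output length = len(x) + len(h) - 1 = 3 + 2 - 1 = 4.
y[0] = 0*-3 = 0
y[1] = -2*-3 + 0*-1 = 6
y[2] = -3*-3 + -2*-1 = 11
y[3] = -3*-1 = 3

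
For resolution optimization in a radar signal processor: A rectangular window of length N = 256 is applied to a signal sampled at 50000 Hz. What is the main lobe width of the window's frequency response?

For a rectangular window of length N,
the main lobe width in frequency is 2*f_s/N.
= 2*50000/256 = 3125/8 Hz
This determines the minimum frequency separation for resolving two sinusoids.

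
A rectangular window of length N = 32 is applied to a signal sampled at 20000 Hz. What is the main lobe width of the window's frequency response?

For a rectangular window of length N,
the main lobe width in frequency is 2*f_s/N.
= 2*20000/32 = 1250 Hz
This determines the minimum frequency separation for resolving two sinusoids.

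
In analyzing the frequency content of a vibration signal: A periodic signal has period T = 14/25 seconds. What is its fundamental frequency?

The fundamental frequency is the reciprocal of the period.
f = 1/T = 1/(14/25) = 25/14 Hz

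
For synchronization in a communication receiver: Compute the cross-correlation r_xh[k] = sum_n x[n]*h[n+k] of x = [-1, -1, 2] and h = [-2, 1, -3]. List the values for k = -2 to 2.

Both sequences indexed from 0 and zero outside their support.
Lags with overlap: k = -2 to 2.
  r_xh[-2] = x[2]*h[0] = -4
  r_xh[-1] = x[1]*h[0] + x[2]*h[1] = 4
  r_xh[0] = x[0]*h[0] + x[1]*h[1] + x[2]*h[2] = -5
  r_xh[1] = x[0]*h[1] + x[1]*h[2] = 2
  r_xh[2] = x[0]*h[2] = 3
r_xh = [-4, 4, -5, 2, 3] (for k = -2, ..., 2)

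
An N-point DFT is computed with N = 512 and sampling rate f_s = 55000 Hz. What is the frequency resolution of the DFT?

DFT frequency resolution = f_s / N
= 55000 / 512 = 6875/64 Hz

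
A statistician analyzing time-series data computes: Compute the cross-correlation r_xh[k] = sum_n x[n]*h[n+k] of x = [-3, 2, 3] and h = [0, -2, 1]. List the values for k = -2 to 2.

Both sequences indexed from 0 and zero outside their support.
Lags with overlap: k = -2 to 2.
  r_xh[-2] = x[2]*h[0] = 0
  r_xh[-1] = x[1]*h[0] + x[2]*h[1] = -6
  r_xh[0] = x[0]*h[0] + x[1]*h[1] + x[2]*h[2] = -1
  r_xh[1] = x[0]*h[1] + x[1]*h[2] = 8
  r_xh[2] = x[0]*h[2] = -3
r_xh = [0, -6, -1, 8, -3] (for k = -2, ..., 2)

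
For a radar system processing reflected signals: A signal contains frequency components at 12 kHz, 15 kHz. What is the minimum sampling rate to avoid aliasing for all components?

The highest frequency component is f_max = 15 kHz.
Nyquist rate = 2 * f_max = 2 * 15 kHz = 30 kHz.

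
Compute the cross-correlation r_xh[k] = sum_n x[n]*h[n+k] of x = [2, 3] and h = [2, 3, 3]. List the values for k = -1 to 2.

Both sequences indexed from 0 and zero outside their support.
Lags with overlap: k = -1 to 2.
  r_xh[-1] = x[1]*h[0] = 6
  r_xh[0] = x[0]*h[0] + x[1]*h[1] = 13
  r_xh[1] = x[0]*h[1] + x[1]*h[2] = 15
  r_xh[2] = x[0]*h[2] = 6
r_xh = [6, 13, 15, 6] (for k = -1, ..., 2)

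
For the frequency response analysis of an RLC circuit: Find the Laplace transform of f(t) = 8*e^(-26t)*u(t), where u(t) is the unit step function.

Standard Laplace transform pair:
e^(-at)*u(t) <-> 1/(s+a)
With a = 26: L{8*e^(-26t)*u(t)} = 8/(s+26), ROC: Re(s) > -26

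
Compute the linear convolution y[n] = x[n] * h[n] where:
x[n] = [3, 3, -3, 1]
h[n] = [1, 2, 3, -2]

y[n] = sum_k x[k]*h[n-k]. Output length = len(x) + len(h) - 1 = 4 + 4 - 1 = 7.
y[0] = 3*1 = 3
y[1] = 3*1 + 3*2 = 9
y[2] = -3*1 + 3*2 + 3*3 = 12
y[3] = 1*1 + -3*2 + 3*3 + 3*-2 = -2
y[4] = 1*2 + -3*3 + 3*-2 = -13
y[5] = 1*3 + -3*-2 = 9
y[6] = 1*-2 = -2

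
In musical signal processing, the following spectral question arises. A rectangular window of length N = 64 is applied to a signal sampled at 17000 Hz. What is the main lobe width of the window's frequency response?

For a rectangular window of length N,
the main lobe width in frequency is 2*f_s/N.
= 2*17000/64 = 2125/4 Hz
This determines the minimum frequency separation for resolving two sinusoids.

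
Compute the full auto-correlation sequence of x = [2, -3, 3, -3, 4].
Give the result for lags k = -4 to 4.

r_xx[k] = sum_m x[m]*x[m+k], indexed from 0, for k = -4 to 4:
  r_xx[-4] = x[4]*x[0] = 8
  r_xx[-3] = x[3]*x[0] + x[4]*x[1] = -18
  r_xx[-2] = x[2]*x[0] + x[3]*x[1] + x[4]*x[2] = 27
  r_xx[-1] = x[1]*x[0] + x[2]*x[1] + x[3]*x[2] + x[4]*x[3] = -36
  r_xx[0] = x[0]*x[0] + x[1]*x[1] + x[2]*x[2] + x[3]*x[3] + x[4]*x[4] = 47
  r_xx[1] = x[0]*x[1] + x[1]*x[2] + x[2]*x[3] + x[3]*x[4] = -36
  r_xx[2] = x[0]*x[2] + x[1]*x[3] + x[2]*x[4] = 27
  r_xx[3] = x[0]*x[3] + x[1]*x[4] = -18
  r_xx[4] = x[0]*x[4] = 8
r_xx = [8, -18, 27, -36, 47, -36, 27, -18, 8]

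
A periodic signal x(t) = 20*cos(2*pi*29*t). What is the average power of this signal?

Average power of A*cos(wt) is A^2/2.
P = 20^2 / 2 = 400/2 = 200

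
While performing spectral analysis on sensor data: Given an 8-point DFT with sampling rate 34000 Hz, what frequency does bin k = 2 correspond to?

The frequency of DFT bin k is: f_k = k * f_s / N
f_2 = 2 * 34000 / 8 = 8500 Hz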